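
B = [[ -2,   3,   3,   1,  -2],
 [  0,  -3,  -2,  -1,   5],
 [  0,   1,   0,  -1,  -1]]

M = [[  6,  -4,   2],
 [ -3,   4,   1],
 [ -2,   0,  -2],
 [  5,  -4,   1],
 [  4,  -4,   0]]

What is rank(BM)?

2

First compute BM:
[[-30,  24,  -6],
 [ 28, -28,   0],
 [-12,  12,   0]]
Now row reduce the product.
R2 ← R2 + (14/15)·R1: [0, -28/5, -28/5]
R3 ← R3 − (2/5)·R1: [0, 12/5, 12/5]
R3 ← R3 + (3/7)·R2: [0, 0, 0]
2 nonzero rows, so rank(BM) = 2.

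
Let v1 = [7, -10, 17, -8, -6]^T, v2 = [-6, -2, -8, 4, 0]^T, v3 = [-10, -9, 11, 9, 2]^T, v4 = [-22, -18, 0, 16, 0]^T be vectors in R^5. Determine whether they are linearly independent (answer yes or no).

Form the matrix with these vectors as rows and row reduce.
R2 ← R2 + (6/7)·R1: [0, -74/7, 46/7, -20/7, -36/7]
R3 ← R3 + (10/7)·R1: [0, -163/7, 247/7, -17/7, -46/7]
R4 ← R4 + (22/7)·R1: [0, -346/7, 374/7, -64/7, -132/7]
R3 ← R3 − (163/74)·R2: [0, 0, 770/37, 143/37, 176/37]
R4 ← R4 − (173/37)·R2: [0, 0, 840/37, 156/37, 192/37]
R4 ← R4 − (12/11)·R3: [0, 0, 0, 0, 0]
3 nonzero rows, so the 4 vectors span a space of dimension 3.
Since 3 < 4, the vectors are linearly dependent.

no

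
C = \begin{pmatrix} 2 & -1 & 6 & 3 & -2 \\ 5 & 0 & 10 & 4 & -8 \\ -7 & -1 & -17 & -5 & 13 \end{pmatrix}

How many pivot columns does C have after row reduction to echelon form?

Row reduce to echelon form.
R2 ← R2 − (5/2)·R1: [0, 5/2, -5, -7/2, -3]
R3 ← R3 + (7/2)·R1: [0, -9/2, 4, 11/2, 6]
R3 ← R3 + (9/5)·R2: [0, 0, -5, -4/5, 3/5]
Echelon form has 3 nonzero rows, so rank(C) = 3.
Each nonzero row contributes one pivot column: 3 pivot columns.

3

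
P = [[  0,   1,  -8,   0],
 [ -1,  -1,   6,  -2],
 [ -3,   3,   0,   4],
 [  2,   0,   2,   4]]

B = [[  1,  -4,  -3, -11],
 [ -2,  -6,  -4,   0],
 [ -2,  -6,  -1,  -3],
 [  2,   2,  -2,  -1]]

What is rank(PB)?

4

First compute PB:
[[ 14,  42,   4,  24],
 [-15, -30,   5,  -5],
 [ -1,   2, -11,  29],
 [  6, -12, -16, -32]]
Now row reduce the product.
R2 ← R2 + (15/14)·R1: [0, 15, 65/7, 145/7]
R3 ← R3 + (1/14)·R1: [0, 5, -75/7, 215/7]
R4 ← R4 − (3/7)·R1: [0, -30, -124/7, -296/7]
R3 ← R3 − (1/3)·R2: [0, 0, -290/21, 500/21]
R4 ← R4 + (2)·R2: [0, 0, 6/7, -6/7]
R4 ← R4 + (9/145)·R3: [0, 0, 0, 18/29]
4 nonzero rows, so rank(PB) = 4.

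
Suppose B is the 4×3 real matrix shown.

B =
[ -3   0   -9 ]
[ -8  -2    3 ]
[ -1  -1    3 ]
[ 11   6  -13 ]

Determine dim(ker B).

Row reduce to echelon form.
R2 ← R2 − (8/3)·R1: [0, -2, 27]
R3 ← R3 − (1/3)·R1: [0, -1, 6]
R4 ← R4 + (11/3)·R1: [0, 6, -46]
R3 ← R3 − (1/2)·R2: [0, 0, -15/2]
R4 ← R4 + (3)·R2: [0, 0, 35]
R4 ← R4 + (14/3)·R3: [0, 0, 0]
3 nonzero rows, so rank(B) = 3.
B has 3 columns; by rank–nullity, nullity = 3 − 3 = 0.

0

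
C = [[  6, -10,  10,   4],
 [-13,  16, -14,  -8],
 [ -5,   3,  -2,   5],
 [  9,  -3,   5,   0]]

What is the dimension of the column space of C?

Row reduce to echelon form.
R2 ← R2 + (13/6)·R1: [0, -17/3, 23/3, 2/3]
R3 ← R3 + (5/6)·R1: [0, -16/3, 19/3, 25/3]
R4 ← R4 − (3/2)·R1: [0, 12, -10, -6]
R3 ← R3 − (16/17)·R2: [0, 0, -15/17, 131/17]
R4 ← R4 + (36/17)·R2: [0, 0, 106/17, -78/17]
R4 ← R4 + (106/15)·R3: [0, 0, 0, 748/15]
Echelon form has 4 nonzero rows, so rank(C) = 4.
The column space has dimension equal to the rank: 4.

4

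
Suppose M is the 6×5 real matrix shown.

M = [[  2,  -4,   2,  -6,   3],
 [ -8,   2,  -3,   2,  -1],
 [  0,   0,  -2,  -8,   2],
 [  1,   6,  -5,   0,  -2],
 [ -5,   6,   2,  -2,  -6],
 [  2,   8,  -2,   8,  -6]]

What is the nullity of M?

Row reduce to echelon form.
R2 ← R2 + (4)·R1: [0, -14, 5, -22, 11]
R4 ← R4 − (1/2)·R1: [0, 8, -6, 3, -7/2]
R5 ← R5 + (5/2)·R1: [0, -4, 7, -17, 3/2]
R6 ← R6 − R1: [0, 12, -4, 14, -9]
R4 ← R4 + (4/7)·R2: [0, 0, -22/7, -67/7, 39/14]
R5 ← R5 − (2/7)·R2: [0, 0, 39/7, -75/7, -23/14]
R6 ← R6 + (6/7)·R2: [0, 0, 2/7, -34/7, 3/7]
R4 ← R4 − (11/7)·R3: [0, 0, 0, 3, -5/14]
R5 ← R5 + (39/14)·R3: [0, 0, 0, -33, 55/14]
R6 ← R6 + (1/7)·R3: [0, 0, 0, -6, 5/7]
R5 ← R5 + (11)·R4: [0, 0, 0, 0, 0]
R6 ← R6 + (2)·R4: [0, 0, 0, 0, 0]
4 nonzero rows, so rank(M) = 4.
M has 5 columns; by rank–nullity, nullity = 5 − 4 = 1.

1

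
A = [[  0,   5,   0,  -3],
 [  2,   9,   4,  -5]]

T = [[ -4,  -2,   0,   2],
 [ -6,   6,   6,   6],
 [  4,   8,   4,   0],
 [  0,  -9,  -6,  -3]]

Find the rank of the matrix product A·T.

First compute AT:
[[-30,  57,  48,  39],
 [-46, 127, 100,  73]]
Now row reduce the product.
R2 ← R2 − (23/15)·R1: [0, 198/5, 132/5, 66/5]
2 nonzero rows, so rank(AT) = 2.

2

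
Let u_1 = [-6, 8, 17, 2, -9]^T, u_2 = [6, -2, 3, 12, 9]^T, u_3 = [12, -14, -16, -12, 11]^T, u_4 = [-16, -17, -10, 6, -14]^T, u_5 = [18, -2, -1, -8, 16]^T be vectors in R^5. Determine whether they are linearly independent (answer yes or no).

Form the matrix with these vectors as rows and row reduce.
R2 ← R2 + R1: [0, 6, 20, 14, 0]
R3 ← R3 + (2)·R1: [0, 2, 18, -8, -7]
R4 ← R4 − (8/3)·R1: [0, -115/3, -166/3, 2/3, 10]
R5 ← R5 + (3)·R1: [0, 22, 50, -2, -11]
R3 ← R3 − (1/3)·R2: [0, 0, 34/3, -38/3, -7]
R4 ← R4 + (115/18)·R2: [0, 0, 652/9, 811/9, 10]
R5 ← R5 − (11/3)·R2: [0, 0, -70/3, -160/3, -11]
R4 ← R4 − (326/51)·R3: [0, 0, 0, 8725/51, 2792/51]
R5 ← R5 + (35/17)·R3: [0, 0, 0, -1350/17, -432/17]
R5 ← R5 + (162/349)·R4: [0, 0, 0, 0, 0]
4 nonzero rows, so the 5 vectors span a space of dimension 4.
Since 4 < 5, the vectors are linearly dependent.

no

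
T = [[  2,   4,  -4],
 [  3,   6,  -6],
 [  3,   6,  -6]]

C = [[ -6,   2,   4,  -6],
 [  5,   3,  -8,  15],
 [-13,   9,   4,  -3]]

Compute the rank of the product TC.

First compute TC:
[[ 60, -20, -40,  60],
 [ 90, -30, -60,  90],
 [ 90, -30, -60,  90]]
Now row reduce the product.
R2 ← R2 − (3/2)·R1: [0, 0, 0, 0]
R3 ← R3 − (3/2)·R1: [0, 0, 0, 0]
1 nonzero row, so rank(TC) = 1.

1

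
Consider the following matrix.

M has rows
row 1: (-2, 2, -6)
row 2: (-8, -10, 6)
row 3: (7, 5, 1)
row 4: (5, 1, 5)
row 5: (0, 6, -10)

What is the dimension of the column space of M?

2

Row reduce to echelon form.
R2 ← R2 − (4)·R1: [0, -18, 30]
R3 ← R3 + (7/2)·R1: [0, 12, -20]
R4 ← R4 + (5/2)·R1: [0, 6, -10]
R3 ← R3 + (2/3)·R2: [0, 0, 0]
R4 ← R4 + (1/3)·R2: [0, 0, 0]
R5 ← R5 + (1/3)·R2: [0, 0, 0]
Echelon form has 2 nonzero rows, so rank(M) = 2.
The column space has dimension equal to the rank: 2.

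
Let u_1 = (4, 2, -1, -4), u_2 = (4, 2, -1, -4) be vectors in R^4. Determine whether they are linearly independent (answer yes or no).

Form the matrix with these vectors as rows and row reduce.
R2 ← R2 − R1: [0, 0, 0, 0]
1 nonzero row, so the 2 vectors span a space of dimension 1.
Since 1 < 2, the vectors are linearly dependent.

no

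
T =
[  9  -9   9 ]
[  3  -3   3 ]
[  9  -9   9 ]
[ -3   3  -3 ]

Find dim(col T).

Row reduce to echelon form.
R2 ← R2 − (1/3)·R1: [0, 0, 0]
R3 ← R3 − R1: [0, 0, 0]
R4 ← R4 + (1/3)·R1: [0, 0, 0]
Echelon form has 1 nonzero row, so rank(T) = 1.
The column space has dimension equal to the rank: 1.

1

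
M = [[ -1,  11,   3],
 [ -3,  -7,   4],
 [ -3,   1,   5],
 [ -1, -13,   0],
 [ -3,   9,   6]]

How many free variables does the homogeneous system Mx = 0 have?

Row reduce to echelon form.
R2 ← R2 − (3)·R1: [0, -40, -5]
R3 ← R3 − (3)·R1: [0, -32, -4]
R4 ← R4 − R1: [0, -24, -3]
R5 ← R5 − (3)·R1: [0, -24, -3]
R3 ← R3 − (4/5)·R2: [0, 0, 0]
R4 ← R4 − (3/5)·R2: [0, 0, 0]
R5 ← R5 − (3/5)·R2: [0, 0, 0]
2 nonzero rows, so rank(M) = 2.
M has 3 columns; by rank–nullity, nullity = 3 − 2 = 1.

1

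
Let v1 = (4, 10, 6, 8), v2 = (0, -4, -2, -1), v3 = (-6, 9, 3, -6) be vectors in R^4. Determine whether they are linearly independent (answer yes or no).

no

Form the matrix with these vectors as rows and row reduce.
R3 ← R3 + (3/2)·R1: [0, 24, 12, 6]
R3 ← R3 + (6)·R2: [0, 0, 0, 0]
2 nonzero rows, so the 3 vectors span a space of dimension 2.
Since 2 < 3, the vectors are linearly dependent.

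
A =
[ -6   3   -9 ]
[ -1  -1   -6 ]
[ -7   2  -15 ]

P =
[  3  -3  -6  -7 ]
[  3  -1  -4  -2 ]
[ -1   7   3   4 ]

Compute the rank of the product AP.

2

First compute AP:
[[  0, -48,  -3,   0],
 [  0, -38,  -8, -15],
 [  0, -86, -11, -15]]
Now row reduce the product.
R2 ← R2 − (19/24)·R1: [0, 0, -45/8, -15]
R3 ← R3 − (43/24)·R1: [0, 0, -45/8, -15]
R3 ← R3 − R2: [0, 0, 0, 0]
2 nonzero rows, so rank(AP) = 2.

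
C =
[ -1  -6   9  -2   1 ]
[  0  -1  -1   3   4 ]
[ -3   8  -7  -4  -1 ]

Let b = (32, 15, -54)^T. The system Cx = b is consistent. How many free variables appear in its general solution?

Row reduce the augmented matrix [C | b].
R3 ← R3 − (3)·R1: [0, 26, -34, 2, -4, -150]
R3 ← R3 + (26)·R2: [0, 0, -60, 80, 100, 240]
The echelon form has 3 nonzero rows, and every pivot lies in the first 5 columns, so rank(C) = rank([C|b]) = 3.
The system is consistent.
Free variables = (unknowns) − (rank) = 5 − 3 = 2.

2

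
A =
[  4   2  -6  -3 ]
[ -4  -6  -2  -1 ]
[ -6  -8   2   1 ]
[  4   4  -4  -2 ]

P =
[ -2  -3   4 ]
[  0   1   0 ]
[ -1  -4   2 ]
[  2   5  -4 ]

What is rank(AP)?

2

First compute AP:
[[ -8,  -1,  16],
 [  8,   9, -16],
 [ 12,   7, -24],
 [ -8,  -2,  16]]
Now row reduce the product.
R2 ← R2 + R1: [0, 8, 0]
R3 ← R3 + (3/2)·R1: [0, 11/2, 0]
R4 ← R4 − R1: [0, -1, 0]
R3 ← R3 − (11/16)·R2: [0, 0, 0]
R4 ← R4 + (1/8)·R2: [0, 0, 0]
2 nonzero rows, so rank(AP) = 2.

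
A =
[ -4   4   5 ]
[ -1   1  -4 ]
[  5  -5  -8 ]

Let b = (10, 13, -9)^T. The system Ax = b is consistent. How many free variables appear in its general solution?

Row reduce the augmented matrix [A | b].
R2 ← R2 − (1/4)·R1: [0, 0, -21/4, 21/2]
R3 ← R3 + (5/4)·R1: [0, 0, -7/4, 7/2]
R3 ← R3 − (1/3)·R2: [0, 0, 0, 0]
The echelon form has 2 nonzero rows, and every pivot lies in the first 3 columns, so rank(A) = rank([A|b]) = 2.
The system is consistent.
Free variables = (unknowns) − (rank) = 3 − 2 = 1.

1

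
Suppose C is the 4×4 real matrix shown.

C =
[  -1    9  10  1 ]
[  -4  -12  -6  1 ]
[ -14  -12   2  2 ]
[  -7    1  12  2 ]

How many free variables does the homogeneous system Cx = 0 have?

0

Row reduce to echelon form.
R2 ← R2 − (4)·R1: [0, -48, -46, -3]
R3 ← R3 − (14)·R1: [0, -138, -138, -12]
R4 ← R4 − (7)·R1: [0, -62, -58, -5]
R3 ← R3 − (23/8)·R2: [0, 0, -23/4, -27/8]
R4 ← R4 − (31/24)·R2: [0, 0, 17/12, -9/8]
R4 ← R4 + (17/69)·R3: [0, 0, 0, -45/23]
4 nonzero rows, so rank(C) = 4.
C has 4 columns; by rank–nullity, nullity = 4 − 4 = 0.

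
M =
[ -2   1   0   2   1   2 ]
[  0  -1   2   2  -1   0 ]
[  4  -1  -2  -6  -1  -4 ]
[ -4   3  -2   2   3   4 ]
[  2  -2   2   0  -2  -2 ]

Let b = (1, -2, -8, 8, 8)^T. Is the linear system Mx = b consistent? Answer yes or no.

no

Row reduce the augmented matrix [M | b].
R3 ← R3 + (2)·R1: [0, 1, -2, -2, 1, 0, -6]
R4 ← R4 − (2)·R1: [0, 1, -2, -2, 1, 0, 6]
R5 ← R5 + R1: [0, -1, 2, 2, -1, 0, 9]
R3 ← R3 + R2: [0, 0, 0, 0, 0, 0, -8]
R4 ← R4 + R2: [0, 0, 0, 0, 0, 0, 4]
R5 ← R5 − R2: [0, 0, 0, 0, 0, 0, 11]
R4 ← R4 + (1/2)·R3: [0, 0, 0, 0, 0, 0, 0]
R5 ← R5 + (11/8)·R3: [0, 0, 0, 0, 0, 0, 0]
The echelon form has 3 nonzero rows; the last pivot sits in the augmented column, so rank(M) = 2 but rank([M|b]) = 3.
Since the ranks differ, the system is inconsistent.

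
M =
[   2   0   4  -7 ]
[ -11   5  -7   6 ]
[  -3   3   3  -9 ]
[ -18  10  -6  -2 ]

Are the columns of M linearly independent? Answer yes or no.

Row reduce M to echelon form.
R2 ← R2 + (11/2)·R1: [0, 5, 15, -65/2]
R3 ← R3 + (3/2)·R1: [0, 3, 9, -39/2]
R4 ← R4 + (9)·R1: [0, 10, 30, -65]
R3 ← R3 − (3/5)·R2: [0, 0, 0, 0]
R4 ← R4 − (2)·R2: [0, 0, 0, 0]
2 pivots among 4 columns.
Only 2 < 4 pivot columns, so the columns are linearly dependent.

no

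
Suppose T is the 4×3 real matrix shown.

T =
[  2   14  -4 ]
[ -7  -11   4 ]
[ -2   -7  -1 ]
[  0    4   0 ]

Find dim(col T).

Row reduce to echelon form.
R2 ← R2 + (7/2)·R1: [0, 38, -10]
R3 ← R3 + R1: [0, 7, -5]
R3 ← R3 − (7/38)·R2: [0, 0, -60/19]
R4 ← R4 − (2/19)·R2: [0, 0, 20/19]
R4 ← R4 + (1/3)·R3: [0, 0, 0]
Echelon form has 3 nonzero rows, so rank(T) = 3.
The column space has dimension equal to the rank: 3.

3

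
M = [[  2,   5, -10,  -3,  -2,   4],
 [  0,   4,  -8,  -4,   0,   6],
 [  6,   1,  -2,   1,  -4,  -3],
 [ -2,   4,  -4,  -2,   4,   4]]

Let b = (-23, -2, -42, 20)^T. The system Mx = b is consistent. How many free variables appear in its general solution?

Row reduce the augmented matrix [M | b].
R3 ← R3 − (3)·R1: [0, -14, 28, 10, 2, -15, 27]
R4 ← R4 + R1: [0, 9, -14, -5, 2, 8, -3]
R3 ← R3 + (7/2)·R2: [0, 0, 0, -4, 2, 6, 20]
R4 ← R4 − (9/4)·R2: [0, 0, 4, 4, 2, -11/2, 3/2]
Swap R3 ↔ R4
The echelon form has 4 nonzero rows, and every pivot lies in the first 6 columns, so rank(M) = rank([M|b]) = 4.
The system is consistent.
Free variables = (unknowns) − (rank) = 6 − 4 = 2.

2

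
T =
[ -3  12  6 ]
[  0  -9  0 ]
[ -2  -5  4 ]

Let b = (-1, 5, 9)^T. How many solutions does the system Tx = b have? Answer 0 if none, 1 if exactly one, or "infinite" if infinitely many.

0

Row reduce the augmented matrix [T | b].
R3 ← R3 − (2/3)·R1: [0, -13, 0, 29/3]
R3 ← R3 − (13/9)·R2: [0, 0, 0, 22/9]
The echelon form has 3 nonzero rows; the last pivot sits in the augmented column, so rank(T) = 2 but rank([T|b]) = 3.
Since the ranks differ, the system is inconsistent.
It has no solutions.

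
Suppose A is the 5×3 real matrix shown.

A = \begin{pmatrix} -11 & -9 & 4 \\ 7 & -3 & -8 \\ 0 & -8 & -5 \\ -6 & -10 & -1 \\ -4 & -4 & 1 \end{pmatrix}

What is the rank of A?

2

Row reduce to echelon form.
R2 ← R2 + (7/11)·R1: [0, -96/11, -60/11]
R4 ← R4 − (6/11)·R1: [0, -56/11, -35/11]
R5 ← R5 − (4/11)·R1: [0, -8/11, -5/11]
R3 ← R3 − (11/12)·R2: [0, 0, 0]
R4 ← R4 − (7/12)·R2: [0, 0, 0]
R5 ← R5 − (1/12)·R2: [0, 0, 0]
Echelon form has 2 nonzero rows, so rank(A) = 2.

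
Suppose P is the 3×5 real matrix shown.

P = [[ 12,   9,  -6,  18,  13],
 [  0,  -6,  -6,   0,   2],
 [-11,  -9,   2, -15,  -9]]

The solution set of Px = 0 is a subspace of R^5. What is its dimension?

2

Row reduce to echelon form.
R3 ← R3 + (11/12)·R1: [0, -3/4, -7/2, 3/2, 35/12]
R3 ← R3 − (1/8)·R2: [0, 0, -11/4, 3/2, 8/3]
3 nonzero rows, so rank(P) = 3.
P has 5 columns; by rank–nullity, nullity = 5 − 3 = 2.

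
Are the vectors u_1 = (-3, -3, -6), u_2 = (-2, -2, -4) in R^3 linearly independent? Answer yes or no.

Form the matrix with these vectors as rows and row reduce.
R2 ← R2 − (2/3)·R1: [0, 0, 0]
1 nonzero row, so the 2 vectors span a space of dimension 1.
Since 1 < 2, the vectors are linearly dependent.

no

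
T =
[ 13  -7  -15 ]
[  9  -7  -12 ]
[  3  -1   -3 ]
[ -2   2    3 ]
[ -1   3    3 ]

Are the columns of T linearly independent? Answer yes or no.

no

Row reduce T to echelon form.
R2 ← R2 − (9/13)·R1: [0, -28/13, -21/13]
R3 ← R3 − (3/13)·R1: [0, 8/13, 6/13]
R4 ← R4 + (2/13)·R1: [0, 12/13, 9/13]
R5 ← R5 + (1/13)·R1: [0, 32/13, 24/13]
R3 ← R3 + (2/7)·R2: [0, 0, 0]
R4 ← R4 + (3/7)·R2: [0, 0, 0]
R5 ← R5 + (8/7)·R2: [0, 0, 0]
2 pivots among 3 columns.
Only 2 < 3 pivot columns, so the columns are linearly dependent.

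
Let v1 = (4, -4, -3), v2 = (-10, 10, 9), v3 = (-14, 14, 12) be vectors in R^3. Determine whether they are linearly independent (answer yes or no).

Form the matrix with these vectors as rows and row reduce.
R2 ← R2 + (5/2)·R1: [0, 0, 3/2]
R3 ← R3 + (7/2)·R1: [0, 0, 3/2]
R3 ← R3 − R2: [0, 0, 0]
2 nonzero rows, so the 3 vectors span a space of dimension 2.
Since 2 < 3, the vectors are linearly dependent.

no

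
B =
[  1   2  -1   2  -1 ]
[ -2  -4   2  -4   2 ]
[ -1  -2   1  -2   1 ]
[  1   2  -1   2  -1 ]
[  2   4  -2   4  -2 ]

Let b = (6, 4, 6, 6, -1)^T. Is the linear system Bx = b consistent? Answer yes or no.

Row reduce the augmented matrix [B | b].
R2 ← R2 + (2)·R1: [0, 0, 0, 0, 0, 16]
R3 ← R3 + R1: [0, 0, 0, 0, 0, 12]
R4 ← R4 − R1: [0, 0, 0, 0, 0, 0]
R5 ← R5 − (2)·R1: [0, 0, 0, 0, 0, -13]
R3 ← R3 − (3/4)·R2: [0, 0, 0, 0, 0, 0]
R5 ← R5 + (13/16)·R2: [0, 0, 0, 0, 0, 0]
The echelon form has 2 nonzero rows; the last pivot sits in the augmented column, so rank(B) = 1 but rank([B|b]) = 2.
Since the ranks differ, the system is inconsistent.

no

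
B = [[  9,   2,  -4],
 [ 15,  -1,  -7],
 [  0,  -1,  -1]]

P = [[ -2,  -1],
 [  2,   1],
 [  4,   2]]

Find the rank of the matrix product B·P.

1

First compute BP:
[[-30, -15],
 [-60, -30],
 [ -6,  -3]]
Now row reduce the product.
R2 ← R2 − (2)·R1: [0, 0]
R3 ← R3 − (1/5)·R1: [0, 0]
1 nonzero row, so rank(BP) = 1.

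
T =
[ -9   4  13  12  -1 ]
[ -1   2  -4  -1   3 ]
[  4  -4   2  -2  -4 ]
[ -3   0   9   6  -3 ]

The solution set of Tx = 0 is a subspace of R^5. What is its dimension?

Row reduce to echelon form.
R2 ← R2 − (1/9)·R1: [0, 14/9, -49/9, -7/3, 28/9]
R3 ← R3 + (4/9)·R1: [0, -20/9, 70/9, 10/3, -40/9]
R4 ← R4 − (1/3)·R1: [0, -4/3, 14/3, 2, -8/3]
R3 ← R3 + (10/7)·R2: [0, 0, 0, 0, 0]
R4 ← R4 + (6/7)·R2: [0, 0, 0, 0, 0]
2 nonzero rows, so rank(T) = 2.
T has 5 columns; by rank–nullity, nullity = 5 − 2 = 3.

3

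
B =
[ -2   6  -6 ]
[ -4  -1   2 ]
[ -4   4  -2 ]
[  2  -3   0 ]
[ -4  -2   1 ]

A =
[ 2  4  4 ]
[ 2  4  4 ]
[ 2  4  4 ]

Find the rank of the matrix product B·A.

1

First compute BA:
[[ -4,  -8,  -8],
 [ -6, -12, -12],
 [ -4,  -8,  -8],
 [ -2,  -4,  -4],
 [-10, -20, -20]]
Now row reduce the product.
R2 ← R2 − (3/2)·R1: [0, 0, 0]
R3 ← R3 − R1: [0, 0, 0]
R4 ← R4 − (1/2)·R1: [0, 0, 0]
R5 ← R5 − (5/2)·R1: [0, 0, 0]
1 nonzero row, so rank(BA) = 1.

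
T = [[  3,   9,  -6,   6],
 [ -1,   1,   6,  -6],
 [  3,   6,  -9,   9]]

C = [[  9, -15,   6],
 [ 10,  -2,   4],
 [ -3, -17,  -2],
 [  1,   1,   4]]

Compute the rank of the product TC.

First compute TC:
[[141,  45,  90],
 [-23, -95, -38],
 [123, 105,  96]]
Now row reduce the product.
R2 ← R2 + (23/141)·R1: [0, -4120/47, -1096/47]
R3 ← R3 − (41/47)·R1: [0, 3090/47, 822/47]
R3 ← R3 + (3/4)·R2: [0, 0, 0]
2 nonzero rows, so rank(TC) = 2.

2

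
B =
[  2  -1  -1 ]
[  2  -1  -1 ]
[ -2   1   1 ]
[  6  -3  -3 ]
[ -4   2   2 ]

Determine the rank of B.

1

Row reduce to echelon form.
R2 ← R2 − R1: [0, 0, 0]
R3 ← R3 + R1: [0, 0, 0]
R4 ← R4 − (3)·R1: [0, 0, 0]
R5 ← R5 + (2)·R1: [0, 0, 0]
Echelon form has 1 nonzero row, so rank(B) = 1.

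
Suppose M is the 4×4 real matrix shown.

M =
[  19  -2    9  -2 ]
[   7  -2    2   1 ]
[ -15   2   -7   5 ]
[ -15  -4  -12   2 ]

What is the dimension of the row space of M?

Row reduce to echelon form.
R2 ← R2 − (7/19)·R1: [0, -24/19, -25/19, 33/19]
R3 ← R3 + (15/19)·R1: [0, 8/19, 2/19, 65/19]
R4 ← R4 + (15/19)·R1: [0, -106/19, -93/19, 8/19]
R3 ← R3 + (1/3)·R2: [0, 0, -1/3, 4]
R4 ← R4 − (53/12)·R2: [0, 0, 11/12, -29/4]
R4 ← R4 + (11/4)·R3: [0, 0, 0, 15/4]
Echelon form has 4 nonzero rows, so rank(M) = 4.
The row space has dimension equal to the rank: 4.

4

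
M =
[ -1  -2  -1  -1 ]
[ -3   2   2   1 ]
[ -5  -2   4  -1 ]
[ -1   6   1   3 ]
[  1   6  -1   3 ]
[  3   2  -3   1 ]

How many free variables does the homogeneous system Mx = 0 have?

1

Row reduce to echelon form.
R2 ← R2 − (3)·R1: [0, 8, 5, 4]
R3 ← R3 − (5)·R1: [0, 8, 9, 4]
R4 ← R4 − R1: [0, 8, 2, 4]
R5 ← R5 + R1: [0, 4, -2, 2]
R6 ← R6 + (3)·R1: [0, -4, -6, -2]
R3 ← R3 − R2: [0, 0, 4, 0]
R4 ← R4 − R2: [0, 0, -3, 0]
R5 ← R5 − (1/2)·R2: [0, 0, -9/2, 0]
R6 ← R6 + (1/2)·R2: [0, 0, -7/2, 0]
R4 ← R4 + (3/4)·R3: [0, 0, 0, 0]
R5 ← R5 + (9/8)·R3: [0, 0, 0, 0]
R6 ← R6 + (7/8)·R3: [0, 0, 0, 0]
3 nonzero rows, so rank(M) = 3.
M has 4 columns; by rank–nullity, nullity = 4 − 3 = 1.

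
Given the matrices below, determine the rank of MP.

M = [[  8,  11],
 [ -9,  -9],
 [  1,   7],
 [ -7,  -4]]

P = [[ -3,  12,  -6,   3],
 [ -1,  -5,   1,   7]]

First compute MP:
[[-35,  41, -37, 101],
 [ 36, -63,  45, -90],
 [-10, -23,   1,  52],
 [ 25, -64,  38, -49]]
Now row reduce the product.
R2 ← R2 + (36/35)·R1: [0, -729/35, 243/35, 486/35]
R3 ← R3 − (2/7)·R1: [0, -243/7, 81/7, 162/7]
R4 ← R4 + (5/7)·R1: [0, -243/7, 81/7, 162/7]
R3 ← R3 − (5/3)·R2: [0, 0, 0, 0]
R4 ← R4 − (5/3)·R2: [0, 0, 0, 0]
2 nonzero rows, so rank(MP) = 2.

2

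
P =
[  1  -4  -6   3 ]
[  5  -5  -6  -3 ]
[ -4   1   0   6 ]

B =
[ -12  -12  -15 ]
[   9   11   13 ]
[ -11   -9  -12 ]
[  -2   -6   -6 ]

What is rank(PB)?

2

First compute PB:
[[ 12, -20, -13],
 [-33, -43, -50],
 [ 45,  23,  37]]
Now row reduce the product.
R2 ← R2 + (11/4)·R1: [0, -98, -343/4]
R3 ← R3 − (15/4)·R1: [0, 98, 343/4]
R3 ← R3 + R2: [0, 0, 0]
2 nonzero rows, so rank(PB) = 2.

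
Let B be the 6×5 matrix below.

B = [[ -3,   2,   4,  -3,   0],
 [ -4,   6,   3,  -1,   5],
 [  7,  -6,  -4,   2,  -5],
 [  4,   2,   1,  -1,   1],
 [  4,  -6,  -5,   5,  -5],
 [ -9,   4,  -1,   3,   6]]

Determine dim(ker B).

Row reduce to echelon form.
R2 ← R2 − (4/3)·R1: [0, 10/3, -7/3, 3, 5]
R3 ← R3 + (7/3)·R1: [0, -4/3, 16/3, -5, -5]
R4 ← R4 + (4/3)·R1: [0, 14/3, 19/3, -5, 1]
R5 ← R5 + (4/3)·R1: [0, -10/3, 1/3, 1, -5]
R6 ← R6 − (3)·R1: [0, -2, -13, 12, 6]
R3 ← R3 + (2/5)·R2: [0, 0, 22/5, -19/5, -3]
R4 ← R4 − (7/5)·R2: [0, 0, 48/5, -46/5, -6]
R5 ← R5 + R2: [0, 0, -2, 4, 0]
R6 ← R6 + (3/5)·R2: [0, 0, -72/5, 69/5, 9]
R4 ← R4 − (24/11)·R3: [0, 0, 0, -10/11, 6/11]
R5 ← R5 + (5/11)·R3: [0, 0, 0, 25/11, -15/11]
R6 ← R6 + (36/11)·R3: [0, 0, 0, 15/11, -9/11]
R5 ← R5 + (5/2)·R4: [0, 0, 0, 0, 0]
R6 ← R6 + (3/2)·R4: [0, 0, 0, 0, 0]
4 nonzero rows, so rank(B) = 4.
B has 5 columns; by rank–nullity, nullity = 5 − 4 = 1.

1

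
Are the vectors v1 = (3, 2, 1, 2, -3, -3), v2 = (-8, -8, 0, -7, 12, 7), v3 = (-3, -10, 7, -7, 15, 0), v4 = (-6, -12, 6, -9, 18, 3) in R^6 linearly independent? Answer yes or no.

Form the matrix with these vectors as rows and row reduce.
R2 ← R2 + (8/3)·R1: [0, -8/3, 8/3, -5/3, 4, -1]
R3 ← R3 + R1: [0, -8, 8, -5, 12, -3]
R4 ← R4 + (2)·R1: [0, -8, 8, -5, 12, -3]
R3 ← R3 − (3)·R2: [0, 0, 0, 0, 0, 0]
R4 ← R4 − (3)·R2: [0, 0, 0, 0, 0, 0]
2 nonzero rows, so the 4 vectors span a space of dimension 2.
Since 2 < 4, the vectors are linearly dependent.

no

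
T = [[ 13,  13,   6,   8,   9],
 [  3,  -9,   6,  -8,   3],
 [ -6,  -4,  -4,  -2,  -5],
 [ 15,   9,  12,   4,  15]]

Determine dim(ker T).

Row reduce to echelon form.
R2 ← R2 − (3/13)·R1: [0, -12, 60/13, -128/13, 12/13]
R3 ← R3 + (6/13)·R1: [0, 2, -16/13, 22/13, -11/13]
R4 ← R4 − (15/13)·R1: [0, -6, 66/13, -68/13, 60/13]
R3 ← R3 + (1/6)·R2: [0, 0, -6/13, 2/39, -9/13]
R4 ← R4 − (1/2)·R2: [0, 0, 36/13, -4/13, 54/13]
R4 ← R4 + (6)·R3: [0, 0, 0, 0, 0]
3 nonzero rows, so rank(T) = 3.
T has 5 columns; by rank–nullity, nullity = 5 − 3 = 2.

2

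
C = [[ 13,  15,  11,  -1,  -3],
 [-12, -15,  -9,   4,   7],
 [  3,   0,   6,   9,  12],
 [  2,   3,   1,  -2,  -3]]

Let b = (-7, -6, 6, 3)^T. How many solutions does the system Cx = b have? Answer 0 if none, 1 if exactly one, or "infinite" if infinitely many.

0

Row reduce the augmented matrix [C | b].
R2 ← R2 + (12/13)·R1: [0, -15/13, 15/13, 40/13, 55/13, -162/13]
R3 ← R3 − (3/13)·R1: [0, -45/13, 45/13, 120/13, 165/13, 99/13]
R4 ← R4 − (2/13)·R1: [0, 9/13, -9/13, -24/13, -33/13, 53/13]
R3 ← R3 − (3)·R2: [0, 0, 0, 0, 0, 45]
R4 ← R4 + (3/5)·R2: [0, 0, 0, 0, 0, -17/5]
R4 ← R4 + (17/225)·R3: [0, 0, 0, 0, 0, 0]
The echelon form has 3 nonzero rows; the last pivot sits in the augmented column, so rank(C) = 2 but rank([C|b]) = 3.
Since the ranks differ, the system is inconsistent.
It has no solutions.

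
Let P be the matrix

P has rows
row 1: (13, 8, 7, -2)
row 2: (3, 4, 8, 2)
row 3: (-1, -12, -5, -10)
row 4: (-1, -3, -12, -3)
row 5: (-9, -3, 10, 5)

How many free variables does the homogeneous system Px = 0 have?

1

Row reduce to echelon form.
R2 ← R2 − (3/13)·R1: [0, 28/13, 83/13, 32/13]
R3 ← R3 + (1/13)·R1: [0, -148/13, -58/13, -132/13]
R4 ← R4 + (1/13)·R1: [0, -31/13, -149/13, -41/13]
R5 ← R5 + (9/13)·R1: [0, 33/13, 193/13, 47/13]
R3 ← R3 + (37/7)·R2: [0, 0, 205/7, 20/7]
R4 ← R4 + (31/28)·R2: [0, 0, -123/28, -3/7]
R5 ← R5 − (33/28)·R2: [0, 0, 205/28, 5/7]
R4 ← R4 + (3/20)·R3: [0, 0, 0, 0]
R5 ← R5 − (1/4)·R3: [0, 0, 0, 0]
3 nonzero rows, so rank(P) = 3.
P has 4 columns; by rank–nullity, nullity = 4 − 3 = 1.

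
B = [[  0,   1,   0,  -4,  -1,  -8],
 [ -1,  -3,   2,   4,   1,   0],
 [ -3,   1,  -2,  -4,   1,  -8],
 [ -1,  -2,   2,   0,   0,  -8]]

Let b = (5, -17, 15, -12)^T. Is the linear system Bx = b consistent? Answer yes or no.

yes

Row reduce the augmented matrix [B | b].
Swap R1 ↔ R2
R3 ← R3 − (3)·R1: [0, 10, -8, -16, -2, -8, 66]
R4 ← R4 − R1: [0, 1, 0, -4, -1, -8, 5]
R3 ← R3 − (10)·R2: [0, 0, -8, 24, 8, 72, 16]
R4 ← R4 − R2: [0, 0, 0, 0, 0, 0, 0]
The echelon form has 3 nonzero rows, and every pivot lies in the first 6 columns, so rank(B) = rank([B|b]) = 3.
The system is consistent.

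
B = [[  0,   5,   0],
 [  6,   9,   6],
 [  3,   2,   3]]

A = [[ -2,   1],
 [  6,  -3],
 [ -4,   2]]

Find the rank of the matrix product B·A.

First compute BA:
[[ 30, -15],
 [ 18,  -9],
 [ -6,   3]]
Now row reduce the product.
R2 ← R2 − (3/5)·R1: [0, 0]
R3 ← R3 + (1/5)·R1: [0, 0]
1 nonzero row, so rank(BA) = 1.

1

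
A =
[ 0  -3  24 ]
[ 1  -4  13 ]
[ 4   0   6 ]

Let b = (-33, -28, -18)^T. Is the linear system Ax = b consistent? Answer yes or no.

Row reduce the augmented matrix [A | b].
Swap R1 ↔ R2
R3 ← R3 − (4)·R1: [0, 16, -46, 94]
R3 ← R3 + (16/3)·R2: [0, 0, 82, -82]
The echelon form has 3 nonzero rows, and every pivot lies in the first 3 columns, so rank(A) = rank([A|b]) = 3.
The system is consistent.

yes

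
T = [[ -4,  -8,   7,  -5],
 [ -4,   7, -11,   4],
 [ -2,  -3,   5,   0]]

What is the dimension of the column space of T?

Row reduce to echelon form.
R2 ← R2 − R1: [0, 15, -18, 9]
R3 ← R3 − (1/2)·R1: [0, 1, 3/2, 5/2]
R3 ← R3 − (1/15)·R2: [0, 0, 27/10, 19/10]
Echelon form has 3 nonzero rows, so rank(T) = 3.
The column space has dimension equal to the rank: 3.

3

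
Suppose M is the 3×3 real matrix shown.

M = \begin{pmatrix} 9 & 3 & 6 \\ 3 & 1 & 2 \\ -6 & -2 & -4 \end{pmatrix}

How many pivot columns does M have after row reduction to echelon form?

1

Row reduce to echelon form.
R2 ← R2 − (1/3)·R1: [0, 0, 0]
R3 ← R3 + (2/3)·R1: [0, 0, 0]
Echelon form has 1 nonzero row, so rank(M) = 1.
Each nonzero row contributes one pivot column: 1 pivot columns.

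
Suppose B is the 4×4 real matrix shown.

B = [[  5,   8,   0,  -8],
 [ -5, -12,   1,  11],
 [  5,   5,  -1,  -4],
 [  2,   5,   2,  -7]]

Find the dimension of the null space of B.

Row reduce to echelon form.
R2 ← R2 + R1: [0, -4, 1, 3]
R3 ← R3 − R1: [0, -3, -1, 4]
R4 ← R4 − (2/5)·R1: [0, 9/5, 2, -19/5]
R3 ← R3 − (3/4)·R2: [0, 0, -7/4, 7/4]
R4 ← R4 + (9/20)·R2: [0, 0, 49/20, -49/20]
R4 ← R4 + (7/5)·R3: [0, 0, 0, 0]
3 nonzero rows, so rank(B) = 3.
B has 4 columns; by rank–nullity, nullity = 4 − 3 = 1.

1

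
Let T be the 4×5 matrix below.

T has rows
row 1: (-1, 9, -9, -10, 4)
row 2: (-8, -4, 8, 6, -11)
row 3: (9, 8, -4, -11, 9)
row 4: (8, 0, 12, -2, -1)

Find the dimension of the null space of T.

Row reduce to echelon form.
R2 ← R2 − (8)·R1: [0, -76, 80, 86, -43]
R3 ← R3 + (9)·R1: [0, 89, -85, -101, 45]
R4 ← R4 + (8)·R1: [0, 72, -60, -82, 31]
R3 ← R3 + (89/76)·R2: [0, 0, 165/19, -11/38, -407/76]
R4 ← R4 + (18/19)·R2: [0, 0, 300/19, -10/19, -185/19]
R4 ← R4 − (20/11)·R3: [0, 0, 0, 0, 0]
3 nonzero rows, so rank(T) = 3.
T has 5 columns; by rank–nullity, nullity = 5 − 3 = 2.

2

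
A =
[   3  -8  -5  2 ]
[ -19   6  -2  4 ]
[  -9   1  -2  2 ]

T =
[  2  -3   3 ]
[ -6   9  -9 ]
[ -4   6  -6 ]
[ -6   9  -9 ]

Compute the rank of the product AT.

1

First compute AT:
[[ 62, -93,  93],
 [-90, 135, -135],
 [-28,  42, -42]]
Now row reduce the product.
R2 ← R2 + (45/31)·R1: [0, 0, 0]
R3 ← R3 + (14/31)·R1: [0, 0, 0]
1 nonzero row, so rank(AT) = 1.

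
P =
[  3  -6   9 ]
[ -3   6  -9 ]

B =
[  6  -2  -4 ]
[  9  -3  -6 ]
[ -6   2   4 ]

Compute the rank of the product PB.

First compute PB:
[[-90,  30,  60],
 [ 90, -30, -60]]
Now row reduce the product.
R2 ← R2 + R1: [0, 0, 0]
1 nonzero row, so rank(PB) = 1.

1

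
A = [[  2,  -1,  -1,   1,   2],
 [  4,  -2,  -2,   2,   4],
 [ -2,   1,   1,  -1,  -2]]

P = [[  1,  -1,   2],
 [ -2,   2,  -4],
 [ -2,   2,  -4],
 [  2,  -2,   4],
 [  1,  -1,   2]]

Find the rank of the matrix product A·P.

First compute AP:
[[ 10, -10,  20],
 [ 20, -20,  40],
 [-10,  10, -20]]
Now row reduce the product.
R2 ← R2 − (2)·R1: [0, 0, 0]
R3 ← R3 + R1: [0, 0, 0]
1 nonzero row, so rank(AP) = 1.

1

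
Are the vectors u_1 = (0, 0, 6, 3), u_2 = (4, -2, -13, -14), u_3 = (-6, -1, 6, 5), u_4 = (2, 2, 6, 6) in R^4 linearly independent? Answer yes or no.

Form the matrix with these vectors as rows and row reduce.
Swap R1 ↔ R2
R3 ← R3 + (3/2)·R1: [0, -4, -27/2, -16]
R4 ← R4 − (1/2)·R1: [0, 3, 25/2, 13]
Swap R2 ↔ R3
R4 ← R4 + (3/4)·R2: [0, 0, 19/8, 1]
R4 ← R4 − (19/48)·R3: [0, 0, 0, -3/16]
4 nonzero rows, so the 4 vectors span a space of dimension 4.
Since 4 = 4, the vectors are linearly independent.

yes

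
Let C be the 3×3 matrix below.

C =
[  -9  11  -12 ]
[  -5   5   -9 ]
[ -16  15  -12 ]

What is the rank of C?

3

Row reduce to echelon form.
R2 ← R2 − (5/9)·R1: [0, -10/9, -7/3]
R3 ← R3 − (16/9)·R1: [0, -41/9, 28/3]
R3 ← R3 − (41/10)·R2: [0, 0, 189/10]
Echelon form has 3 nonzero rows, so rank(C) = 3.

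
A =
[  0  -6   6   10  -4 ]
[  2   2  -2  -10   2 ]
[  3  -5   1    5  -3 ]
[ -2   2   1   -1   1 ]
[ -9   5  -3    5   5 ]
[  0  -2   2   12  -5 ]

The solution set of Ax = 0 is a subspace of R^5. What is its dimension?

0

Row reduce to echelon form.
Swap R1 ↔ R2
R3 ← R3 − (3/2)·R1: [0, -8, 4, 20, -6]
R4 ← R4 + R1: [0, 4, -1, -11, 3]
R5 ← R5 + (9/2)·R1: [0, 14, -12, -40, 14]
R3 ← R3 − (4/3)·R2: [0, 0, -4, 20/3, -2/3]
R4 ← R4 + (2/3)·R2: [0, 0, 3, -13/3, 1/3]
R5 ← R5 + (7/3)·R2: [0, 0, 2, -50/3, 14/3]
R6 ← R6 − (1/3)·R2: [0, 0, 0, 26/3, -11/3]
R4 ← R4 + (3/4)·R3: [0, 0, 0, 2/3, -1/6]
R5 ← R5 + (1/2)·R3: [0, 0, 0, -40/3, 13/3]
R5 ← R5 + (20)·R4: [0, 0, 0, 0, 1]
R6 ← R6 − (13)·R4: [0, 0, 0, 0, -3/2]
R6 ← R6 + (3/2)·R5: [0, 0, 0, 0, 0]
5 nonzero rows, so rank(A) = 5.
A has 5 columns; by rank–nullity, nullity = 5 − 5 = 0.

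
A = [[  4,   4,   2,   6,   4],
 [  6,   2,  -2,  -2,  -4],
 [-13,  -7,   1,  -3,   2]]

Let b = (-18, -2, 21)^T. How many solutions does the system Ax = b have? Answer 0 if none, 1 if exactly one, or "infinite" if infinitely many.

infinite

Row reduce the augmented matrix [A | b].
R2 ← R2 − (3/2)·R1: [0, -4, -5, -11, -10, 25]
R3 ← R3 + (13/4)·R1: [0, 6, 15/2, 33/2, 15, -75/2]
R3 ← R3 + (3/2)·R2: [0, 0, 0, 0, 0, 0]
The echelon form has 2 nonzero rows, and every pivot lies in the first 5 columns, so rank(A) = rank([A|b]) = 2.
The system is consistent.
rank = 2 < 5 unknowns, so there are infinitely many solutions.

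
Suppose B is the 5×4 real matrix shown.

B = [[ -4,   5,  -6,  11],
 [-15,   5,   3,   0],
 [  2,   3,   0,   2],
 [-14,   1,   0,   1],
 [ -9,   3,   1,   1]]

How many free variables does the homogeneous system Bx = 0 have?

1

Row reduce to echelon form.
R2 ← R2 − (15/4)·R1: [0, -55/4, 51/2, -165/4]
R3 ← R3 + (1/2)·R1: [0, 11/2, -3, 15/2]
R4 ← R4 − (7/2)·R1: [0, -33/2, 21, -75/2]
R5 ← R5 − (9/4)·R1: [0, -33/4, 29/2, -95/4]
R3 ← R3 + (2/5)·R2: [0, 0, 36/5, -9]
R4 ← R4 − (6/5)·R2: [0, 0, -48/5, 12]
R5 ← R5 − (3/5)·R2: [0, 0, -4/5, 1]
R4 ← R4 + (4/3)·R3: [0, 0, 0, 0]
R5 ← R5 + (1/9)·R3: [0, 0, 0, 0]
3 nonzero rows, so rank(B) = 3.
B has 4 columns; by rank–nullity, nullity = 4 − 3 = 1.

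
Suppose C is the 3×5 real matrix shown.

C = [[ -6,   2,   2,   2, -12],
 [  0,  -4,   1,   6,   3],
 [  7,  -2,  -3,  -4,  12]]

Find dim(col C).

3

Row reduce to echelon form.
R3 ← R3 + (7/6)·R1: [0, 1/3, -2/3, -5/3, -2]
R3 ← R3 + (1/12)·R2: [0, 0, -7/12, -7/6, -7/4]
Echelon form has 3 nonzero rows, so rank(C) = 3.
The column space has dimension equal to the rank: 3.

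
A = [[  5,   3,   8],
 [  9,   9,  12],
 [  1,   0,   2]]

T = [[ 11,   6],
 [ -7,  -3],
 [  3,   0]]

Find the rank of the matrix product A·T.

2

First compute AT:
[[ 58,  21],
 [ 72,  27],
 [ 17,   6]]
Now row reduce the product.
R2 ← R2 − (36/29)·R1: [0, 27/29]
R3 ← R3 − (17/58)·R1: [0, -9/58]
R3 ← R3 + (1/6)·R2: [0, 0]
2 nonzero rows, so rank(AT) = 2.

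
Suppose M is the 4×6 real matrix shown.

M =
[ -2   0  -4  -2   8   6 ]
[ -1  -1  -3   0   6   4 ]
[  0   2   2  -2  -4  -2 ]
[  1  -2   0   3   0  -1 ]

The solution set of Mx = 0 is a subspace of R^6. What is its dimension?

Row reduce to echelon form.
R2 ← R2 − (1/2)·R1: [0, -1, -1, 1, 2, 1]
R4 ← R4 + (1/2)·R1: [0, -2, -2, 2, 4, 2]
R3 ← R3 + (2)·R2: [0, 0, 0, 0, 0, 0]
R4 ← R4 − (2)·R2: [0, 0, 0, 0, 0, 0]
2 nonzero rows, so rank(M) = 2.
M has 6 columns; by rank–nullity, nullity = 6 − 2 = 4.

4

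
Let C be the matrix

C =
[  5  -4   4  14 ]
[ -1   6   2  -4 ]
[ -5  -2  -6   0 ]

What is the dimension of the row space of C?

3

Row reduce to echelon form.
R2 ← R2 + (1/5)·R1: [0, 26/5, 14/5, -6/5]
R3 ← R3 + R1: [0, -6, -2, 14]
R3 ← R3 + (15/13)·R2: [0, 0, 16/13, 164/13]
Echelon form has 3 nonzero rows, so rank(C) = 3.
The row space has dimension equal to the rank: 3.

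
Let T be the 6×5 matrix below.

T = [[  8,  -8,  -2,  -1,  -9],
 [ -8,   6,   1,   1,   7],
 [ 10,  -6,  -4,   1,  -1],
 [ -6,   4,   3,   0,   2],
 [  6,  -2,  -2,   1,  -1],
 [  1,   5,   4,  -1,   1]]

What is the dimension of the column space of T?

Row reduce to echelon form.
R2 ← R2 + R1: [0, -2, -1, 0, -2]
R3 ← R3 − (5/4)·R1: [0, 4, -3/2, 9/4, 41/4]
R4 ← R4 + (3/4)·R1: [0, -2, 3/2, -3/4, -19/4]
R5 ← R5 − (3/4)·R1: [0, 4, -1/2, 7/4, 23/4]
R6 ← R6 − (1/8)·R1: [0, 6, 17/4, -7/8, 17/8]
R3 ← R3 + (2)·R2: [0, 0, -7/2, 9/4, 25/4]
R4 ← R4 − R2: [0, 0, 5/2, -3/4, -11/4]
R5 ← R5 + (2)·R2: [0, 0, -5/2, 7/4, 7/4]
R6 ← R6 + (3)·R2: [0, 0, 5/4, -7/8, -31/8]
R4 ← R4 + (5/7)·R3: [0, 0, 0, 6/7, 12/7]
R5 ← R5 − (5/7)·R3: [0, 0, 0, 1/7, -19/7]
R6 ← R6 + (5/14)·R3: [0, 0, 0, -1/14, -23/14]
R5 ← R5 − (1/6)·R4: [0, 0, 0, 0, -3]
R6 ← R6 + (1/12)·R4: [0, 0, 0, 0, -3/2]
R6 ← R6 − (1/2)·R5: [0, 0, 0, 0, 0]
Echelon form has 5 nonzero rows, so rank(T) = 5.
The column space has dimension equal to the rank: 5.

5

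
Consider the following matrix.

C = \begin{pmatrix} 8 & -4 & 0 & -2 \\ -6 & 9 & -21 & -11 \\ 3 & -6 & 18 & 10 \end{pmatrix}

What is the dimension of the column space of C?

Row reduce to echelon form.
R2 ← R2 + (3/4)·R1: [0, 6, -21, -25/2]
R3 ← R3 − (3/8)·R1: [0, -9/2, 18, 43/4]
R3 ← R3 + (3/4)·R2: [0, 0, 9/4, 11/8]
Echelon form has 3 nonzero rows, so rank(C) = 3.
The column space has dimension equal to the rank: 3.

3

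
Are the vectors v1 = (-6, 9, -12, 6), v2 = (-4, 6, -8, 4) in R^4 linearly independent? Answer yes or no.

Form the matrix with these vectors as rows and row reduce.
R2 ← R2 − (2/3)·R1: [0, 0, 0, 0]
1 nonzero row, so the 2 vectors span a space of dimension 1.
Since 1 < 2, the vectors are linearly dependent.

no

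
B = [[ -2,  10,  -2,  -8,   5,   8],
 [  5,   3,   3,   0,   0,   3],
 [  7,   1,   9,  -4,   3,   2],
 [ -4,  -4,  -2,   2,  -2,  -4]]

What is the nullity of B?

Row reduce to echelon form.
R2 ← R2 + (5/2)·R1: [0, 28, -2, -20, 25/2, 23]
R3 ← R3 + (7/2)·R1: [0, 36, 2, -32, 41/2, 30]
R4 ← R4 − (2)·R1: [0, -24, 2, 18, -12, -20]
R3 ← R3 − (9/7)·R2: [0, 0, 32/7, -44/7, 31/7, 3/7]
R4 ← R4 + (6/7)·R2: [0, 0, 2/7, 6/7, -9/7, -2/7]
R4 ← R4 − (1/16)·R3: [0, 0, 0, 5/4, -25/16, -5/16]
4 nonzero rows, so rank(B) = 4.
B has 6 columns; by rank–nullity, nullity = 6 − 4 = 2.

2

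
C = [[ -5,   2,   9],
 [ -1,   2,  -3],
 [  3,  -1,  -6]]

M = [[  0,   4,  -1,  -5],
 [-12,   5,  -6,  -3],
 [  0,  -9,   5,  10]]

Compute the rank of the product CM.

First compute CM:
[[-24, -91,  38, 109],
 [-24,  33, -26, -31],
 [ 12,  61, -27, -72]]
Now row reduce the product.
R2 ← R2 − R1: [0, 124, -64, -140]
R3 ← R3 + (1/2)·R1: [0, 31/2, -8, -35/2]
R3 ← R3 − (1/8)·R2: [0, 0, 0, 0]
2 nonzero rows, so rank(CM) = 2.

2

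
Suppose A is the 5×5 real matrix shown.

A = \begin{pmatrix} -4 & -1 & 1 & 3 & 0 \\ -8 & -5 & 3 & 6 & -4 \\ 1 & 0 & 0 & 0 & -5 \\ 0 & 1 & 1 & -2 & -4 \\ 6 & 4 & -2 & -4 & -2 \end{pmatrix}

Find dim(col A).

Row reduce to echelon form.
R2 ← R2 − (2)·R1: [0, -3, 1, 0, -4]
R3 ← R3 + (1/4)·R1: [0, -1/4, 1/4, 3/4, -5]
R5 ← R5 + (3/2)·R1: [0, 5/2, -1/2, 1/2, -2]
R3 ← R3 − (1/12)·R2: [0, 0, 1/6, 3/4, -14/3]
R4 ← R4 + (1/3)·R2: [0, 0, 4/3, -2, -16/3]
R5 ← R5 + (5/6)·R2: [0, 0, 1/3, 1/2, -16/3]
R4 ← R4 − (8)·R3: [0, 0, 0, -8, 32]
R5 ← R5 − (2)·R3: [0, 0, 0, -1, 4]
R5 ← R5 − (1/8)·R4: [0, 0, 0, 0, 0]
Echelon form has 4 nonzero rows, so rank(A) = 4.
The column space has dimension equal to the rank: 4.

4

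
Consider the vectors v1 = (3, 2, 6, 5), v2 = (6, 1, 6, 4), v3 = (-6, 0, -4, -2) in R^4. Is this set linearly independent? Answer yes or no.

no

Form the matrix with these vectors as rows and row reduce.
R2 ← R2 − (2)·R1: [0, -3, -6, -6]
R3 ← R3 + (2)·R1: [0, 4, 8, 8]
R3 ← R3 + (4/3)·R2: [0, 0, 0, 0]
2 nonzero rows, so the 3 vectors span a space of dimension 2.
Since 2 < 3, the vectors are linearly dependent.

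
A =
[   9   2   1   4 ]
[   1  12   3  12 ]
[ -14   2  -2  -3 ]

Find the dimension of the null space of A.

Row reduce to echelon form.
R2 ← R2 − (1/9)·R1: [0, 106/9, 26/9, 104/9]
R3 ← R3 + (14/9)·R1: [0, 46/9, -4/9, 29/9]
R3 ← R3 − (23/53)·R2: [0, 0, -90/53, -95/53]
3 nonzero rows, so rank(A) = 3.
A has 4 columns; by rank–nullity, nullity = 4 − 3 = 1.

1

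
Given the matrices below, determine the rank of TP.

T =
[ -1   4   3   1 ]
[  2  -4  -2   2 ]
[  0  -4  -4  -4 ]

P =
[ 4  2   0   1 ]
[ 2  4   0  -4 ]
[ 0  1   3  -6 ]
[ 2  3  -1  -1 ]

First compute TP:
[[  6,  20,   8, -36],
 [  4,  -8,  -8,  28],
 [-16, -32,  -8,  44]]
Now row reduce the product.
R2 ← R2 − (2/3)·R1: [0, -64/3, -40/3, 52]
R3 ← R3 + (8/3)·R1: [0, 64/3, 40/3, -52]
R3 ← R3 + R2: [0, 0, 0, 0]
2 nonzero rows, so rank(TP) = 2.

2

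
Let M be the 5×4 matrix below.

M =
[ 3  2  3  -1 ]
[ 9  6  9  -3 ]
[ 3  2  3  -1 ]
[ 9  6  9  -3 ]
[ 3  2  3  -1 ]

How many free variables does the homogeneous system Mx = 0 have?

3

Row reduce to echelon form.
R2 ← R2 − (3)·R1: [0, 0, 0, 0]
R3 ← R3 − R1: [0, 0, 0, 0]
R4 ← R4 − (3)·R1: [0, 0, 0, 0]
R5 ← R5 − R1: [0, 0, 0, 0]
1 nonzero row, so rank(M) = 1.
M has 4 columns; by rank–nullity, nullity = 4 − 1 = 3.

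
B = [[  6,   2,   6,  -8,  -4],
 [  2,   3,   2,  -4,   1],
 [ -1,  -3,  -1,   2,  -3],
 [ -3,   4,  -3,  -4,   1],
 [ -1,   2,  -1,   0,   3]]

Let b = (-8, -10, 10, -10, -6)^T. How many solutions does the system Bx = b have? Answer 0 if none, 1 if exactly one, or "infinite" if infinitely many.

infinite

Row reduce the augmented matrix [B | b].
R2 ← R2 − (1/3)·R1: [0, 7/3, 0, -4/3, 7/3, -22/3]
R3 ← R3 + (1/6)·R1: [0, -8/3, 0, 2/3, -11/3, 26/3]
R4 ← R4 + (1/2)·R1: [0, 5, 0, -8, -1, -14]
R5 ← R5 + (1/6)·R1: [0, 7/3, 0, -4/3, 7/3, -22/3]
R3 ← R3 + (8/7)·R2: [0, 0, 0, -6/7, -1, 2/7]
R4 ← R4 − (15/7)·R2: [0, 0, 0, -36/7, -6, 12/7]
R5 ← R5 − R2: [0, 0, 0, 0, 0, 0]
R4 ← R4 − (6)·R3: [0, 0, 0, 0, 0, 0]
The echelon form has 3 nonzero rows, and every pivot lies in the first 5 columns, so rank(B) = rank([B|b]) = 3.
The system is consistent.
rank = 3 < 5 unknowns, so there are infinitely many solutions.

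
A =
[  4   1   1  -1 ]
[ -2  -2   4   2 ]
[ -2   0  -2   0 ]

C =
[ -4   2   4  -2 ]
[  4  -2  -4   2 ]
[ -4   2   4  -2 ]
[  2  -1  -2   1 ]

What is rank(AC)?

First compute AC:
[[-18,   9,  18,  -9],
 [-12,   6,  12,  -6],
 [ 16,  -8, -16,   8]]
Now row reduce the product.
R2 ← R2 − (2/3)·R1: [0, 0, 0, 0]
R3 ← R3 + (8/9)·R1: [0, 0, 0, 0]
1 nonzero row, so rank(AC) = 1.

1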